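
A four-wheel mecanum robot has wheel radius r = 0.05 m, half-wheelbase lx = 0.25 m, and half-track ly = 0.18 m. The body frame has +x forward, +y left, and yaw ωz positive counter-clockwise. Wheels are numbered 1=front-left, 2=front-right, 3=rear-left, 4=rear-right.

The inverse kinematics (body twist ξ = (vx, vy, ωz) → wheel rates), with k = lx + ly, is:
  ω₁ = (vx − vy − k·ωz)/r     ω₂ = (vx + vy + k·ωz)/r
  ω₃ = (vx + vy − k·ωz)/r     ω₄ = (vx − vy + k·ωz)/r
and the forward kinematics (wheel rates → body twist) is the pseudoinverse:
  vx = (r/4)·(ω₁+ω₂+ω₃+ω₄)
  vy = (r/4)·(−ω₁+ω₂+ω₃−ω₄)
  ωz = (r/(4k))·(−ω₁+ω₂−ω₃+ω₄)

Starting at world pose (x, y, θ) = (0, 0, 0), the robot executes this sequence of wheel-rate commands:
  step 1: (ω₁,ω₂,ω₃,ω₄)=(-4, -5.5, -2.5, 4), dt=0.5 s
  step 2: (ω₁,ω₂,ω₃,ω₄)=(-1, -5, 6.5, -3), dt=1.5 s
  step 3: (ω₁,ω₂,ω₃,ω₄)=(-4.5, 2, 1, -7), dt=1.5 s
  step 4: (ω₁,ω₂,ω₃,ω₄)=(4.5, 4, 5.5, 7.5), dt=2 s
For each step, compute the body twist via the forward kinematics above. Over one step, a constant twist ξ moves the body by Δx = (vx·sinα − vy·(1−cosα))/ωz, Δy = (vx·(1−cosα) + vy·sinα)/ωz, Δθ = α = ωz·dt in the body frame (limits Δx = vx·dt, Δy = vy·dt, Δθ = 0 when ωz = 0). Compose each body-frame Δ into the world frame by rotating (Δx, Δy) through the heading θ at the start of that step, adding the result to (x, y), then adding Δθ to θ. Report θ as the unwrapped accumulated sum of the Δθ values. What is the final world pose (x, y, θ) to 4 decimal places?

(0.3644, 0.0437, -0.4942)

step 1: ξ=(vx,vy,ωz)=(-0.1000, -0.1000, 0.1453), dt=0.5 → body Δ=(-0.0481, -0.0518, 0.0727) → world pose (-0.0481, -0.0518, 0.0727)
step 2: ξ=(vx,vy,ωz)=(-0.0312, 0.0688, -0.3924), dt=1.5 → body Δ=(-0.0147, 0.1107, -0.5887) → world pose (-0.0709, 0.0575, -0.5160)
step 3: ξ=(vx,vy,ωz)=(-0.1063, 0.1813, -0.0436), dt=1.5 → body Δ=(-0.1504, 0.2769, -0.0654) → world pose (-0.0650, 0.3726, -0.5814)
step 4: ξ=(vx,vy,ωz)=(0.2687, -0.0312, 0.0436), dt=2.0 → body Δ=(0.5395, -0.0390, 0.0872) → world pose (0.3644, 0.0437, -0.4942)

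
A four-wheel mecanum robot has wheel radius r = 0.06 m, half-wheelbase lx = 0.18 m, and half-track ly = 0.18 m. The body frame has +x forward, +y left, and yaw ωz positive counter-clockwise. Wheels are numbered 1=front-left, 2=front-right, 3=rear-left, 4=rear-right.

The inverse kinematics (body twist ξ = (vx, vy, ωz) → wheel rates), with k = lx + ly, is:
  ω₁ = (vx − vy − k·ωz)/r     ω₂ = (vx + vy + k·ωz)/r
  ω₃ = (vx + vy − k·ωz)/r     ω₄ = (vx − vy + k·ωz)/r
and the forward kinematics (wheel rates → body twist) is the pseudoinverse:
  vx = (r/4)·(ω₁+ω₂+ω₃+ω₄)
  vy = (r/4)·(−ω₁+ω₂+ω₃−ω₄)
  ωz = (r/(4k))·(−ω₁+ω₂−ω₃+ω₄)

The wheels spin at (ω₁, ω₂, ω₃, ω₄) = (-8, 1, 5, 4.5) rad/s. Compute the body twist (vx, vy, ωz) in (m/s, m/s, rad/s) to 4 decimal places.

k = lx + ly = 0.18 + 0.18 = 0.3600
ω₁+ω₂+ω₃+ω₄ = 2.5000  →  vx = (0.06/4)·2.5000 = 0.0375
−ω₁+ω₂+ω₃−ω₄ = 9.5000  →  vy = (0.06/4)·9.5000 = 0.1425
−ω₁+ω₂−ω₃+ω₄ = 8.5000  →  ωz = (0.06/1.4400)·8.5000 = 0.3542

(0.0375, 0.1425, 0.3542)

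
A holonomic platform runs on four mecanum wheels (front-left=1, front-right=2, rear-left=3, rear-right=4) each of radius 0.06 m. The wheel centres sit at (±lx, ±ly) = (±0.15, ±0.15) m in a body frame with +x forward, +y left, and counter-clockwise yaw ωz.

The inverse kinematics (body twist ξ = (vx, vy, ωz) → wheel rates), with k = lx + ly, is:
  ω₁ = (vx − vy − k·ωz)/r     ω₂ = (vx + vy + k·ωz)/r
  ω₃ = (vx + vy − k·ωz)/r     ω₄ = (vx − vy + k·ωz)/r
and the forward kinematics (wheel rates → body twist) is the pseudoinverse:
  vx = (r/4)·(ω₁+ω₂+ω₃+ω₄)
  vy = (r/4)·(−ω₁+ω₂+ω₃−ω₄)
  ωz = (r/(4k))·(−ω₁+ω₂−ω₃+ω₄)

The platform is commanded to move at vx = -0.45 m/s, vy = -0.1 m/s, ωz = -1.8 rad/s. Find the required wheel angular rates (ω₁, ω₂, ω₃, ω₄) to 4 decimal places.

k = lx + ly = 0.15 + 0.15 = 0.3000;  k·ωz = 0.3000·-1.8 = -0.5400
ω₁ (FL) = (vx − vy − k·ωz)/r = 0.1900/0.06 = 3.1667
ω₂ (FR) = (vx + vy + k·ωz)/r = -1.0900/0.06 = -18.1667
ω₃ (RL) = (vx + vy − k·ωz)/r = -0.0100/0.06 = -0.1667
ω₄ (RR) = (vx − vy + k·ωz)/r = -0.8900/0.06 = -14.8333

(3.1667, -18.1667, -0.1667, -14.8333)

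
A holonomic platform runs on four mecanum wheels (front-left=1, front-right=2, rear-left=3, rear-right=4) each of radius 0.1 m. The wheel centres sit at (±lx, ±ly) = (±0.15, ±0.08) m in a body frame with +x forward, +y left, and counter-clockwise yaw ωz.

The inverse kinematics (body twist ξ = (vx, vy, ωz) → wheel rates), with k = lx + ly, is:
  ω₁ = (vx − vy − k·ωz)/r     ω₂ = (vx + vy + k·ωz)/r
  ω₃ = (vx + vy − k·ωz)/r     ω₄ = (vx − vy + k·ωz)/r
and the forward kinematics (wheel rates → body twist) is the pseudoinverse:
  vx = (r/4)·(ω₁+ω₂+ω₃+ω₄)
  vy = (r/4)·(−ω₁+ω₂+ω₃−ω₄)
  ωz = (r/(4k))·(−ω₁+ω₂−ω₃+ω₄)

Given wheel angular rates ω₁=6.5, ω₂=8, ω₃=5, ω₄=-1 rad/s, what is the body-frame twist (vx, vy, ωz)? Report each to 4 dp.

(0.4625, 0.1875, -0.4891)

k = lx + ly = 0.15 + 0.08 = 0.2300
ω₁+ω₂+ω₃+ω₄ = 18.5000  →  vx = (0.1/4)·18.5000 = 0.4625
−ω₁+ω₂+ω₃−ω₄ = 7.5000  →  vy = (0.1/4)·7.5000 = 0.1875
−ω₁+ω₂−ω₃+ω₄ = -4.5000  →  ωz = (0.1/0.9200)·-4.5000 = -0.4891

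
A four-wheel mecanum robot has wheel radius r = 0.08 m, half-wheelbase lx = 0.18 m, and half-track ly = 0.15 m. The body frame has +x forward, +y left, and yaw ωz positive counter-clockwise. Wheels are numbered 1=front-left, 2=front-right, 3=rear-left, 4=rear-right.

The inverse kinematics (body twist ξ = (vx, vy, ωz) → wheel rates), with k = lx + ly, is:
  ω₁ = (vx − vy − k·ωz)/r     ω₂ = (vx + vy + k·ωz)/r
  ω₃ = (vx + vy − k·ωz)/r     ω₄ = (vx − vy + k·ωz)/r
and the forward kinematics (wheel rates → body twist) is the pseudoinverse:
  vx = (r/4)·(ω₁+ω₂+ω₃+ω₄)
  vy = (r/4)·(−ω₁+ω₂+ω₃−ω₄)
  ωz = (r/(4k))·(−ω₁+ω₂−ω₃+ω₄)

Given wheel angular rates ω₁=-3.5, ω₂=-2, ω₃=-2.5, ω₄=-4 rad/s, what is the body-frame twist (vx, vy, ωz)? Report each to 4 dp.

k = lx + ly = 0.18 + 0.15 = 0.3300
ω₁+ω₂+ω₃+ω₄ = -12.0000  →  vx = (0.08/4)·-12.0000 = -0.2400
−ω₁+ω₂+ω₃−ω₄ = 3.0000  →  vy = (0.08/4)·3.0000 = 0.0600
−ω₁+ω₂−ω₃+ω₄ = 0.0000  →  ωz = (0.08/1.3200)·0.0000 = 0.0000

(-0.2400, 0.0600, 0.0000)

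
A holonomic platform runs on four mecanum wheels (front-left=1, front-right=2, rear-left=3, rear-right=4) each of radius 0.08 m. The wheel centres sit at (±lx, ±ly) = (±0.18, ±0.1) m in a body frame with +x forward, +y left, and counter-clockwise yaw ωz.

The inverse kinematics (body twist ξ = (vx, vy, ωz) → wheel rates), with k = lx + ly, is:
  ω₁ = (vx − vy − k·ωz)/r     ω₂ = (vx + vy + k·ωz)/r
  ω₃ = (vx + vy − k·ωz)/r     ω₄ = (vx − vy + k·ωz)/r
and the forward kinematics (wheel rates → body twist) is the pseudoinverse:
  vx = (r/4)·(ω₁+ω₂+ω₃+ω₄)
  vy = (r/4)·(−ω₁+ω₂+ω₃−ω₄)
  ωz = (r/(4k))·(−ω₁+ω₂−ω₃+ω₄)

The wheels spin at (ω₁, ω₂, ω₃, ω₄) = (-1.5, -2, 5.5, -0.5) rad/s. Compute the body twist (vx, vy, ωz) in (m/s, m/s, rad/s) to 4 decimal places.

k = lx + ly = 0.18 + 0.1 = 0.2800
ω₁+ω₂+ω₃+ω₄ = 1.5000  →  vx = (0.08/4)·1.5000 = 0.0300
−ω₁+ω₂+ω₃−ω₄ = 5.5000  →  vy = (0.08/4)·5.5000 = 0.1100
−ω₁+ω₂−ω₃+ω₄ = -6.5000  →  ωz = (0.08/1.1200)·-6.5000 = -0.4643

(0.0300, 0.1100, -0.4643)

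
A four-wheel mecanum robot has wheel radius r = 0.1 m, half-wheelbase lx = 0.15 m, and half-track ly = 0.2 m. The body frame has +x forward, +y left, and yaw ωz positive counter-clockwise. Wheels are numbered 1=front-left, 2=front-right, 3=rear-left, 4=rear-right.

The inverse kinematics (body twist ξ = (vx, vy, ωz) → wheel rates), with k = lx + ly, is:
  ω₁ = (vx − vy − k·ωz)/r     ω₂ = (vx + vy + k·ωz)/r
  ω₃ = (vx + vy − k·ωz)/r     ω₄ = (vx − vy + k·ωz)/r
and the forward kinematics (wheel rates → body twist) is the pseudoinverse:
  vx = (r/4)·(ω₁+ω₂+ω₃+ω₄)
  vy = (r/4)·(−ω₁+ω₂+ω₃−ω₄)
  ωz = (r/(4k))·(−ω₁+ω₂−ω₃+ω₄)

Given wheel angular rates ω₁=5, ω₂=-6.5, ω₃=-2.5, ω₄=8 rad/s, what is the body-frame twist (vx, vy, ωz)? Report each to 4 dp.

k = lx + ly = 0.15 + 0.2 = 0.3500
ω₁+ω₂+ω₃+ω₄ = 4.0000  →  vx = (0.1/4)·4.0000 = 0.1000
−ω₁+ω₂+ω₃−ω₄ = -22.0000  →  vy = (0.1/4)·-22.0000 = -0.5500
−ω₁+ω₂−ω₃+ω₄ = -1.0000  →  ωz = (0.1/1.4000)·-1.0000 = -0.0714

(0.1000, -0.5500, -0.0714)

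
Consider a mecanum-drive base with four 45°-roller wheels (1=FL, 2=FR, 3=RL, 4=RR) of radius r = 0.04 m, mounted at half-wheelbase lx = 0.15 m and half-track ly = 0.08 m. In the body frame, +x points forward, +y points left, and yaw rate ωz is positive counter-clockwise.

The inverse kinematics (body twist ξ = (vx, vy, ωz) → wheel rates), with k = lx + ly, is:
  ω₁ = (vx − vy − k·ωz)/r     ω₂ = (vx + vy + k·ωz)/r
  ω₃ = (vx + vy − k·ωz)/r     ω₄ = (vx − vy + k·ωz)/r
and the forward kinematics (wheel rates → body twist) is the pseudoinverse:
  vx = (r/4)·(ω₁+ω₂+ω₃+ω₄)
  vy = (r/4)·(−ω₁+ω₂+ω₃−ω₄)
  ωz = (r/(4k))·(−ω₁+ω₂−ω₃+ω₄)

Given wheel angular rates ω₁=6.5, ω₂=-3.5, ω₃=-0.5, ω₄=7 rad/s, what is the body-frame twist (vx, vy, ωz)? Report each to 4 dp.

k = lx + ly = 0.15 + 0.08 = 0.2300
ω₁+ω₂+ω₃+ω₄ = 9.5000  →  vx = (0.04/4)·9.5000 = 0.0950
−ω₁+ω₂+ω₃−ω₄ = -17.5000  →  vy = (0.04/4)·-17.5000 = -0.1750
−ω₁+ω₂−ω₃+ω₄ = -2.5000  →  ωz = (0.04/0.9200)·-2.5000 = -0.1087

(0.0950, -0.1750, -0.1087)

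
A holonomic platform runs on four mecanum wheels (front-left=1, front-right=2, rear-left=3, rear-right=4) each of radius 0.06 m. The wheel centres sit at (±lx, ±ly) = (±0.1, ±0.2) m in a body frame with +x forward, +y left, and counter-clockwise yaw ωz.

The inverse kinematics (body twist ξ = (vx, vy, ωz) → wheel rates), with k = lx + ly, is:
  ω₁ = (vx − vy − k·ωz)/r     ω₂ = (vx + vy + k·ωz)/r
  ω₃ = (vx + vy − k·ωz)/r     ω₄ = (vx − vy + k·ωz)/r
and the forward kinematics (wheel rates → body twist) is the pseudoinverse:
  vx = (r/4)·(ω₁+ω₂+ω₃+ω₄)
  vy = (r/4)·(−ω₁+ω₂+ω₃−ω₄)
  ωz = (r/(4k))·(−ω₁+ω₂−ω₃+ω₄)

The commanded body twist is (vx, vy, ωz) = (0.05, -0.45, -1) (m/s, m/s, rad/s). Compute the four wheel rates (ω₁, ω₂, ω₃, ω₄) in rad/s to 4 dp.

(13.3333, -11.6667, -1.6667, 3.3333)

k = lx + ly = 0.1 + 0.2 = 0.3000;  k·ωz = 0.3000·-1 = -0.3000
ω₁ (FL) = (vx − vy − k·ωz)/r = 0.8000/0.06 = 13.3333
ω₂ (FR) = (vx + vy + k·ωz)/r = -0.7000/0.06 = -11.6667
ω₃ (RL) = (vx + vy − k·ωz)/r = -0.1000/0.06 = -1.6667
ω₄ (RR) = (vx − vy + k·ωz)/r = 0.2000/0.06 = 3.3333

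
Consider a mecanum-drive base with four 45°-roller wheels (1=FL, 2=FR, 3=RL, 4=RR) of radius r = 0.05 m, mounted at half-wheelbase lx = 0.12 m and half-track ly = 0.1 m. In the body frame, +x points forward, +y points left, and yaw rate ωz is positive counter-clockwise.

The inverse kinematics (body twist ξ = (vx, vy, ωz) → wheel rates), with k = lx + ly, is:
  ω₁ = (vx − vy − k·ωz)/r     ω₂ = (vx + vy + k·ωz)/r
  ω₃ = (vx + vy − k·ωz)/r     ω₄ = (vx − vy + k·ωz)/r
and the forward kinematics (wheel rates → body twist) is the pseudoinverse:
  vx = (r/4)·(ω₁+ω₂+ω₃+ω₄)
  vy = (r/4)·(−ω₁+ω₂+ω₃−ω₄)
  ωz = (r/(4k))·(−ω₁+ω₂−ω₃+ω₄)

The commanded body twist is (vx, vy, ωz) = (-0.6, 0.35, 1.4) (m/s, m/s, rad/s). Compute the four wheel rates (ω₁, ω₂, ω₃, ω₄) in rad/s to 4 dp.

(-25.1600, 1.1600, -11.1600, -12.8400)

k = lx + ly = 0.12 + 0.1 = 0.2200;  k·ωz = 0.2200·1.4 = 0.3080
ω₁ (FL) = (vx − vy − k·ωz)/r = -1.2580/0.05 = -25.1600
ω₂ (FR) = (vx + vy + k·ωz)/r = 0.0580/0.05 = 1.1600
ω₃ (RL) = (vx + vy − k·ωz)/r = -0.5580/0.05 = -11.1600
ω₄ (RR) = (vx − vy + k·ωz)/r = -0.6420/0.05 = -12.8400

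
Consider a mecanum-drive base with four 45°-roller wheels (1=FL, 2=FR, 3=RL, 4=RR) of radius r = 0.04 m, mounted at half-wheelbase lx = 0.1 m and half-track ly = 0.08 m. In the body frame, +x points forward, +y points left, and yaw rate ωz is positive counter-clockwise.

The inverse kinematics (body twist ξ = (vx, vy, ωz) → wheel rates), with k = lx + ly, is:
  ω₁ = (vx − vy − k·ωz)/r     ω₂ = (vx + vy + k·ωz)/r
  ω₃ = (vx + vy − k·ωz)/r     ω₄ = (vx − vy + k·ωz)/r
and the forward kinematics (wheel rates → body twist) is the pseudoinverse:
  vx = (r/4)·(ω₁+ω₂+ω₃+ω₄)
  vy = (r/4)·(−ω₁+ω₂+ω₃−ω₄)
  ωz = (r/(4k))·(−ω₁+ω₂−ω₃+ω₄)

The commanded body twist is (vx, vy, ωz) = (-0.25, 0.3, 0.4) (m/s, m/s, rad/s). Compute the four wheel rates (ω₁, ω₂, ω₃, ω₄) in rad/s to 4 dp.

k = lx + ly = 0.1 + 0.08 = 0.1800;  k·ωz = 0.1800·0.4 = 0.0720
ω₁ (FL) = (vx − vy − k·ωz)/r = -0.6220/0.04 = -15.5500
ω₂ (FR) = (vx + vy + k·ωz)/r = 0.1220/0.04 = 3.0500
ω₃ (RL) = (vx + vy − k·ωz)/r = -0.0220/0.04 = -0.5500
ω₄ (RR) = (vx − vy + k·ωz)/r = -0.4780/0.04 = -11.9500

(-15.5500, 3.0500, -0.5500, -11.9500)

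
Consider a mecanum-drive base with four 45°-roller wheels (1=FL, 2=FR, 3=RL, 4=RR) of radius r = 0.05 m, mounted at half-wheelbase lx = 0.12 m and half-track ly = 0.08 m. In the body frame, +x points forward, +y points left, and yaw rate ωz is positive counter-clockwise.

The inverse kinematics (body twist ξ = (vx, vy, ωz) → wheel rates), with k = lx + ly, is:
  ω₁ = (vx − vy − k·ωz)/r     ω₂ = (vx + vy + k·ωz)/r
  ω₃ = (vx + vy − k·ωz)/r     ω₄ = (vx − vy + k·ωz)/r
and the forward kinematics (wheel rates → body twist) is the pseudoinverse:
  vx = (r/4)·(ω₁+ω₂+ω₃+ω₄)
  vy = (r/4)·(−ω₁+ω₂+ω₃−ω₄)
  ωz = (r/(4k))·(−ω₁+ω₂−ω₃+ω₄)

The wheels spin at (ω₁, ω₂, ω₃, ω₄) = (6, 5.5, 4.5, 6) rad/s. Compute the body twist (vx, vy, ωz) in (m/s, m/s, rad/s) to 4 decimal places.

(0.2750, -0.0250, 0.0625)

k = lx + ly = 0.12 + 0.08 = 0.2000
ω₁+ω₂+ω₃+ω₄ = 22.0000  →  vx = (0.05/4)·22.0000 = 0.2750
−ω₁+ω₂+ω₃−ω₄ = -2.0000  →  vy = (0.05/4)·-2.0000 = -0.0250
−ω₁+ω₂−ω₃+ω₄ = 1.0000  →  ωz = (0.05/0.8000)·1.0000 = 0.0625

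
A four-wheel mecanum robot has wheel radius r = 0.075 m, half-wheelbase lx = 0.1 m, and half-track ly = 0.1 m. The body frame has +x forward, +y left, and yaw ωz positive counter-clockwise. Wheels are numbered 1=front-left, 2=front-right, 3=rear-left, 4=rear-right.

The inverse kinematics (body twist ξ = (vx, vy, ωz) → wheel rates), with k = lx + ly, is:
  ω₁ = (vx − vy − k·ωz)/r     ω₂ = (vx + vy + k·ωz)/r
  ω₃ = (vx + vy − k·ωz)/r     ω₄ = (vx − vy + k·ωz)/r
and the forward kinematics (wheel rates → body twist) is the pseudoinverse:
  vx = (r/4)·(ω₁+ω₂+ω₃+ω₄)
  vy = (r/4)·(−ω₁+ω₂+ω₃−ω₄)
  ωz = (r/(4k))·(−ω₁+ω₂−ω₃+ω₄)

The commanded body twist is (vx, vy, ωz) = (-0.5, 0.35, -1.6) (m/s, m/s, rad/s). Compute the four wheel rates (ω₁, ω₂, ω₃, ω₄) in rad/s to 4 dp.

(-7.0667, -6.2667, 2.2667, -15.6000)

k = lx + ly = 0.1 + 0.1 = 0.2000;  k·ωz = 0.2000·-1.6 = -0.3200
ω₁ (FL) = (vx − vy − k·ωz)/r = -0.5300/0.075 = -7.0667
ω₂ (FR) = (vx + vy + k·ωz)/r = -0.4700/0.075 = -6.2667
ω₃ (RL) = (vx + vy − k·ωz)/r = 0.1700/0.075 = 2.2667
ω₄ (RR) = (vx − vy + k·ωz)/r = -1.1700/0.075 = -15.6000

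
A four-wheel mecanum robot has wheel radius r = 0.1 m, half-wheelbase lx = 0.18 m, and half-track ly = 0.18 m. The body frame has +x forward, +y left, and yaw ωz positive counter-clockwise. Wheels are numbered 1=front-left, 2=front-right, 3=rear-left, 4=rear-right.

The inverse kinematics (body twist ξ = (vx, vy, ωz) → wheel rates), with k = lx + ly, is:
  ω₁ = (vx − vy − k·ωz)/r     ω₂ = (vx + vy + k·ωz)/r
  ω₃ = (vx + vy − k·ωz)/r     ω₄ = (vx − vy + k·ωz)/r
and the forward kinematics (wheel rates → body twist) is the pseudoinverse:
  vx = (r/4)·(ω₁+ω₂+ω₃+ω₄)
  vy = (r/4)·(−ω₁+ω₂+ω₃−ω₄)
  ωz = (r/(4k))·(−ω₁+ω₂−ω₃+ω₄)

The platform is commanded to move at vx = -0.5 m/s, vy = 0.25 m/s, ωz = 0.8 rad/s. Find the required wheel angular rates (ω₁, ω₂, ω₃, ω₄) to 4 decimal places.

(-10.3800, 0.3800, -5.3800, -4.6200)

k = lx + ly = 0.18 + 0.18 = 0.3600;  k·ωz = 0.3600·0.8 = 0.2880
ω₁ (FL) = (vx − vy − k·ωz)/r = -1.0380/0.1 = -10.3800
ω₂ (FR) = (vx + vy + k·ωz)/r = 0.0380/0.1 = 0.3800
ω₃ (RL) = (vx + vy − k·ωz)/r = -0.5380/0.1 = -5.3800
ω₄ (RR) = (vx − vy + k·ωz)/r = -0.4620/0.1 = -4.6200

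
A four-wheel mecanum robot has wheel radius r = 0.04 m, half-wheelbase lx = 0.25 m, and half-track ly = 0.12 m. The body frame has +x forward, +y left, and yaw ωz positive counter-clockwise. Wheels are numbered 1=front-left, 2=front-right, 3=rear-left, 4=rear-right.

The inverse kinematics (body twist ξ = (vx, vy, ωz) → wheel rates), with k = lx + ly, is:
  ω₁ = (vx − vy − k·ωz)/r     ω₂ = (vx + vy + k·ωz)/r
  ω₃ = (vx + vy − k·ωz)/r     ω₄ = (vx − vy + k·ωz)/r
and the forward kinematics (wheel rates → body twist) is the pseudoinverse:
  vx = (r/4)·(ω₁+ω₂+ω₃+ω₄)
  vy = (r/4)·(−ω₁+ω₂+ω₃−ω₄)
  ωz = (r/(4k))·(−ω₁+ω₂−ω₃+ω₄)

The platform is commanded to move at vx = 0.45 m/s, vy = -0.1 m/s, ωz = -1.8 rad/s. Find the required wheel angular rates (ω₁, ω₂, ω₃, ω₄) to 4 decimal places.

(30.4000, -7.9000, 25.4000, -2.9000)

k = lx + ly = 0.25 + 0.12 = 0.3700;  k·ωz = 0.3700·-1.8 = -0.6660
ω₁ (FL) = (vx − vy − k·ωz)/r = 1.2160/0.04 = 30.4000
ω₂ (FR) = (vx + vy + k·ωz)/r = -0.3160/0.04 = -7.9000
ω₃ (RL) = (vx + vy − k·ωz)/r = 1.0160/0.04 = 25.4000
ω₄ (RR) = (vx − vy + k·ωz)/r = -0.1160/0.04 = -2.9000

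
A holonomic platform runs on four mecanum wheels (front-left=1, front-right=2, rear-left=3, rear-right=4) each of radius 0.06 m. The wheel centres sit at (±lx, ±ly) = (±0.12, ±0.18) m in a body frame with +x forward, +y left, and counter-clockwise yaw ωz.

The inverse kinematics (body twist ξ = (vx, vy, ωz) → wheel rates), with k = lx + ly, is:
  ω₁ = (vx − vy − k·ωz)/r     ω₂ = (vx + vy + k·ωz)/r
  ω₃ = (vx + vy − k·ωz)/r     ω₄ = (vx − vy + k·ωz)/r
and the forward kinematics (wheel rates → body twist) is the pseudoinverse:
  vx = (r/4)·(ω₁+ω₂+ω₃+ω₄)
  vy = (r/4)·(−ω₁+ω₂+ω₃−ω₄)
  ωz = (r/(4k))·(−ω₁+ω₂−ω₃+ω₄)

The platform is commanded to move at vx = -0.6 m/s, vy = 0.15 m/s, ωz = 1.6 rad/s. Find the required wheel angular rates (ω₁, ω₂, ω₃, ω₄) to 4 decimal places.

k = lx + ly = 0.12 + 0.18 = 0.3000;  k·ωz = 0.3000·1.6 = 0.4800
ω₁ (FL) = (vx − vy − k·ωz)/r = -1.2300/0.06 = -20.5000
ω₂ (FR) = (vx + vy + k·ωz)/r = 0.0300/0.06 = 0.5000
ω₃ (RL) = (vx + vy − k·ωz)/r = -0.9300/0.06 = -15.5000
ω₄ (RR) = (vx − vy + k·ωz)/r = -0.2700/0.06 = -4.5000

(-20.5000, 0.5000, -15.5000, -4.5000)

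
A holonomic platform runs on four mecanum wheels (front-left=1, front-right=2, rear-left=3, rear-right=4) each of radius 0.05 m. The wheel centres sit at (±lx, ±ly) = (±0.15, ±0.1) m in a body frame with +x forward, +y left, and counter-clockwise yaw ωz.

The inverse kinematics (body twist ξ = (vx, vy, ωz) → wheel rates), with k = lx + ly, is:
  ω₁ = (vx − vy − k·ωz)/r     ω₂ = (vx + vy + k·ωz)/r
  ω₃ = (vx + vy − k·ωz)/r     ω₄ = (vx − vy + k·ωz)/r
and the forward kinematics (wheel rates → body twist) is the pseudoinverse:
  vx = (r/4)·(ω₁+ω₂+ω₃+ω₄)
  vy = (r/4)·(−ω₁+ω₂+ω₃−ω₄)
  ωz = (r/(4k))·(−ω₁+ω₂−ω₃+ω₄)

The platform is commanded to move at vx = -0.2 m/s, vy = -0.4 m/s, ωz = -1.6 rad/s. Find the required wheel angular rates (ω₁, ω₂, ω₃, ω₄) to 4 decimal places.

(12.0000, -20.0000, -4.0000, -4.0000)

k = lx + ly = 0.15 + 0.1 = 0.2500;  k·ωz = 0.2500·-1.6 = -0.4000
ω₁ (FL) = (vx − vy − k·ωz)/r = 0.6000/0.05 = 12.0000
ω₂ (FR) = (vx + vy + k·ωz)/r = -1.0000/0.05 = -20.0000
ω₃ (RL) = (vx + vy − k·ωz)/r = -0.2000/0.05 = -4.0000
ω₄ (RR) = (vx − vy + k·ωz)/r = -0.2000/0.05 = -4.0000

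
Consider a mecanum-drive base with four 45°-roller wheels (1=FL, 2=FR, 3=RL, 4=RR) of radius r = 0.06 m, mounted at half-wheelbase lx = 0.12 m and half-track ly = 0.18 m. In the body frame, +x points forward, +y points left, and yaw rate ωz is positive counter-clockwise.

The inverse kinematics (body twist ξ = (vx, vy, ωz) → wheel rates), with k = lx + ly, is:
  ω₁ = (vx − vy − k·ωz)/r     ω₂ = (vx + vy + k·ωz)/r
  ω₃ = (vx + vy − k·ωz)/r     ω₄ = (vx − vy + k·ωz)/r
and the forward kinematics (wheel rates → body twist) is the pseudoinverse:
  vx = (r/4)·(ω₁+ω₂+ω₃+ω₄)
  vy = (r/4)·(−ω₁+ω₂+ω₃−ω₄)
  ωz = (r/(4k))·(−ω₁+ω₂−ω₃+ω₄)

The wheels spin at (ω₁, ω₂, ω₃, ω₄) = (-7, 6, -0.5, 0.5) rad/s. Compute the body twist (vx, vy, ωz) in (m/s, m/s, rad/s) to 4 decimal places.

k = lx + ly = 0.12 + 0.18 = 0.3000
ω₁+ω₂+ω₃+ω₄ = -1.0000  →  vx = (0.06/4)·-1.0000 = -0.0150
−ω₁+ω₂+ω₃−ω₄ = 12.0000  →  vy = (0.06/4)·12.0000 = 0.1800
−ω₁+ω₂−ω₃+ω₄ = 14.0000  →  ωz = (0.06/1.2000)·14.0000 = 0.7000

(-0.0150, 0.1800, 0.7000)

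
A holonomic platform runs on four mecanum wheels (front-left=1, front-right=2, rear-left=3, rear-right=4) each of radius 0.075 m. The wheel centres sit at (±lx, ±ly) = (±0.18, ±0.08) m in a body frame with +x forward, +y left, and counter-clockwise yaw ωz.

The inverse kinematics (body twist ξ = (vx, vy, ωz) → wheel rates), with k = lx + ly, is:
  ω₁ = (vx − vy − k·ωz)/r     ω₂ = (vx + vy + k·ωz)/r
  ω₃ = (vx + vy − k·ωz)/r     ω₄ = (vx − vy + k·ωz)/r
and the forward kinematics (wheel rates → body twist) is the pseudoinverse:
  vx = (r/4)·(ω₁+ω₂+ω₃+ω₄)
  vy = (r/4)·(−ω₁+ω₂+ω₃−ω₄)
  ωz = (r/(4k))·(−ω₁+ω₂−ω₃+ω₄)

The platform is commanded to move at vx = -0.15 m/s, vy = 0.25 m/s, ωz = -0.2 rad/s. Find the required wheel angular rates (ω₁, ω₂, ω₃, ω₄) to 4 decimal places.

(-4.6400, 0.6400, 2.0267, -6.0267)

k = lx + ly = 0.18 + 0.08 = 0.2600;  k·ωz = 0.2600·-0.2 = -0.0520
ω₁ (FL) = (vx − vy − k·ωz)/r = -0.3480/0.075 = -4.6400
ω₂ (FR) = (vx + vy + k·ωz)/r = 0.0480/0.075 = 0.6400
ω₃ (RL) = (vx + vy − k·ωz)/r = 0.1520/0.075 = 2.0267
ω₄ (RR) = (vx − vy + k·ωz)/r = -0.4520/0.075 = -6.0267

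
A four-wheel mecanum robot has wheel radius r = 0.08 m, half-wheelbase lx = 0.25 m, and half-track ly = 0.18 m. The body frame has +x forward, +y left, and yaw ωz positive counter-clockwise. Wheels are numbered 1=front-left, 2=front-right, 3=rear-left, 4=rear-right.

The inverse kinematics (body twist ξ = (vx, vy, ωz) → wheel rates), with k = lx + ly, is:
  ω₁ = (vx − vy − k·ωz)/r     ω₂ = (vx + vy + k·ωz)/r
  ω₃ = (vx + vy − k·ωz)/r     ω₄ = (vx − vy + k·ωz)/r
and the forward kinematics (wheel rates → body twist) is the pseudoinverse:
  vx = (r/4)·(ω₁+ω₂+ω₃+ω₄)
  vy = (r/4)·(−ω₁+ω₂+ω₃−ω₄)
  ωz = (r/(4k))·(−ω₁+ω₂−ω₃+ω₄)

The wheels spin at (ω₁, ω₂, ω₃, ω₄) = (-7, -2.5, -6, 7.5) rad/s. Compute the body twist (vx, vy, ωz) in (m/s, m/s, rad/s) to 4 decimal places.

k = lx + ly = 0.25 + 0.18 = 0.4300
ω₁+ω₂+ω₃+ω₄ = -8.0000  →  vx = (0.08/4)·-8.0000 = -0.1600
−ω₁+ω₂+ω₃−ω₄ = -9.0000  →  vy = (0.08/4)·-9.0000 = -0.1800
−ω₁+ω₂−ω₃+ω₄ = 18.0000  →  ωz = (0.08/1.7200)·18.0000 = 0.8372

(-0.1600, -0.1800, 0.8372)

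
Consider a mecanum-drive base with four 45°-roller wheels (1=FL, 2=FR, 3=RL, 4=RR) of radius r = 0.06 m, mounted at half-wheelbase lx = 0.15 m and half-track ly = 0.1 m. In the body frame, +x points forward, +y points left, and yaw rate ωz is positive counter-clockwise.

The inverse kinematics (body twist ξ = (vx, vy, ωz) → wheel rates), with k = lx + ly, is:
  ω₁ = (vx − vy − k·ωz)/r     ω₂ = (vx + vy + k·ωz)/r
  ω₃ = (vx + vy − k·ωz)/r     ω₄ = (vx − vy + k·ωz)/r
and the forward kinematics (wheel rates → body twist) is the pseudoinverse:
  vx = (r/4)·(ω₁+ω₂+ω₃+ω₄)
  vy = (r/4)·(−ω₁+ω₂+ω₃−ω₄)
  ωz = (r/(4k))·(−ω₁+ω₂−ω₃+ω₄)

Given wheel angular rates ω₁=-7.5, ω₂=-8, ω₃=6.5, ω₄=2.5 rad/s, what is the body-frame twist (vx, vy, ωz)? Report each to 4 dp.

k = lx + ly = 0.15 + 0.1 = 0.2500
ω₁+ω₂+ω₃+ω₄ = -6.5000  →  vx = (0.06/4)·-6.5000 = -0.0975
−ω₁+ω₂+ω₃−ω₄ = 3.5000  →  vy = (0.06/4)·3.5000 = 0.0525
−ω₁+ω₂−ω₃+ω₄ = -4.5000  →  ωz = (0.06/1.0000)·-4.5000 = -0.2700

(-0.0975, 0.0525, -0.2700)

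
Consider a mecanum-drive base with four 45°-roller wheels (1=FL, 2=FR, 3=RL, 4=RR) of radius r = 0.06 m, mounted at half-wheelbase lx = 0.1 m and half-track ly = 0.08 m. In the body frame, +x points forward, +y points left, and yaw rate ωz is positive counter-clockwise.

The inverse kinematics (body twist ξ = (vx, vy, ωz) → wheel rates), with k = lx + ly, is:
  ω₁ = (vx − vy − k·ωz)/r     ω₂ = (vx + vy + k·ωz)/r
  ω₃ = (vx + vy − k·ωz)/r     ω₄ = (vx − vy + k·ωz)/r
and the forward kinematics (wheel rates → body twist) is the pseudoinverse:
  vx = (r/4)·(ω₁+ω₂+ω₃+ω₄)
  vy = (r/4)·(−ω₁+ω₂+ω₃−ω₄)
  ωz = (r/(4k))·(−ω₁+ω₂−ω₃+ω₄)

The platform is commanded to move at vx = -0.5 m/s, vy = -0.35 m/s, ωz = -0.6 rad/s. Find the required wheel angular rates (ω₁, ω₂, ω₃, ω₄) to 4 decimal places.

(-0.7000, -15.9667, -12.3667, -4.3000)

k = lx + ly = 0.1 + 0.08 = 0.1800;  k·ωz = 0.1800·-0.6 = -0.1080
ω₁ (FL) = (vx − vy − k·ωz)/r = -0.0420/0.06 = -0.7000
ω₂ (FR) = (vx + vy + k·ωz)/r = -0.9580/0.06 = -15.9667
ω₃ (RL) = (vx + vy − k·ωz)/r = -0.7420/0.06 = -12.3667
ω₄ (RR) = (vx − vy + k·ωz)/r = -0.2580/0.06 = -4.3000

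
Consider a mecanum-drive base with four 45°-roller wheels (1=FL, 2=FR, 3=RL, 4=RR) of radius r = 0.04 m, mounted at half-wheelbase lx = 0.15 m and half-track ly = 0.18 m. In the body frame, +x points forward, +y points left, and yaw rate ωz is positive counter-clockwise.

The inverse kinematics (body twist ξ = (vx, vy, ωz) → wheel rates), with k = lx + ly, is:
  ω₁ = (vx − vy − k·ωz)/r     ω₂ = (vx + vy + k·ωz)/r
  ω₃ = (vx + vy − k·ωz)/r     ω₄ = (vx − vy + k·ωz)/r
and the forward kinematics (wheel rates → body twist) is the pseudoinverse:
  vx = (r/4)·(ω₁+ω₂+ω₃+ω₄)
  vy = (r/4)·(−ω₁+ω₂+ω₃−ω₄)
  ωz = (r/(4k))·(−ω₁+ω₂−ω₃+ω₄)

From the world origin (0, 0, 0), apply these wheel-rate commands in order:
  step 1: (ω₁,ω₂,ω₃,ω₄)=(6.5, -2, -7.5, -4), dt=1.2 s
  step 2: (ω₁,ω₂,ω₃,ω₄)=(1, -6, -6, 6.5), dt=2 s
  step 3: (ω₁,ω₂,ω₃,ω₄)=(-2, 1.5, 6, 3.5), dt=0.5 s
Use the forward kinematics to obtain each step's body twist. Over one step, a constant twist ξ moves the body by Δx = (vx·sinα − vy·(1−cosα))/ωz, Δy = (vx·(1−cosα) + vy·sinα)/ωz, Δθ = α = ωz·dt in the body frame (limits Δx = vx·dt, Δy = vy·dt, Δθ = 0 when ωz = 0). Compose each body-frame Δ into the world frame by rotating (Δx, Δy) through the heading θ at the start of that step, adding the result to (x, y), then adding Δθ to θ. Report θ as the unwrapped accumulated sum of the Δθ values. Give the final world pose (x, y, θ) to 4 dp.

step 1: ξ=(vx,vy,ωz)=(-0.0700, -0.1200, -0.1515), dt=1.2 → body Δ=(-0.0966, -0.1356, -0.1818) → world pose (-0.0966, -0.1356, -0.1818)
step 2: ξ=(vx,vy,ωz)=(-0.0450, -0.1950, 0.1667), dt=2.0 → body Δ=(-0.0239, -0.3977, 0.3333) → world pose (-0.1920, -0.5224, 0.1515)
step 3: ξ=(vx,vy,ωz)=(0.0900, 0.0600, 0.0303), dt=0.5 → body Δ=(0.0448, 0.0303, 0.0152) → world pose (-0.1524, -0.4856, 0.1667)

(-0.1524, -0.4856, 0.1667)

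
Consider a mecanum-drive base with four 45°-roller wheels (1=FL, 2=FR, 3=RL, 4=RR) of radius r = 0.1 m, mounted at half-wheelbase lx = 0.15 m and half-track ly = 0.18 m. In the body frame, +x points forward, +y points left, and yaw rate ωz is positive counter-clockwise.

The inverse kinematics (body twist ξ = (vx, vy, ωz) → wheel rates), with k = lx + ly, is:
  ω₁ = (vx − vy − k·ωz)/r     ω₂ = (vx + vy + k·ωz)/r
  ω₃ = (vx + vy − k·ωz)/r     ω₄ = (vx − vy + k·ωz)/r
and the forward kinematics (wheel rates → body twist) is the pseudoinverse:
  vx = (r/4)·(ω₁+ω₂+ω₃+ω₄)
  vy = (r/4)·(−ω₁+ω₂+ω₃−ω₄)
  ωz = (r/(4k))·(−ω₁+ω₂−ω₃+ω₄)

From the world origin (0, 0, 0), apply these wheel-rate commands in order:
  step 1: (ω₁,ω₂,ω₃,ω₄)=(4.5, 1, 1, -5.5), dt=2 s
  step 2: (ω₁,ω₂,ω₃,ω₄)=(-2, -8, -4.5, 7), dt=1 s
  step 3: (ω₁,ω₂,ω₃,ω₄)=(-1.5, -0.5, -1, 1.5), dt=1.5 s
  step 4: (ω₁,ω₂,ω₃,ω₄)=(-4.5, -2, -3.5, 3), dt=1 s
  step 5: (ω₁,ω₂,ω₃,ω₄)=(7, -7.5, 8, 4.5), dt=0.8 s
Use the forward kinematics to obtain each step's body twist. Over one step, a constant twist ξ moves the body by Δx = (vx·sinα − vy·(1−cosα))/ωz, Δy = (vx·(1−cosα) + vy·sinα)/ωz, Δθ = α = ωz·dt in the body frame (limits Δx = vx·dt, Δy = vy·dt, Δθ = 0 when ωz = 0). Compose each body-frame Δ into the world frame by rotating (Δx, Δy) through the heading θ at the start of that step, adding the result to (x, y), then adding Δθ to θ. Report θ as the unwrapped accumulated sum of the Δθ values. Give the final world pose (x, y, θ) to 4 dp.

(-0.5342, -0.1872, -1.1098)

step 1: ξ=(vx,vy,ωz)=(0.0250, 0.0750, -0.7576), dt=2.0 → body Δ=(0.1264, 0.0677, -1.5152) → world pose (0.1264, 0.0677, -1.5152)
step 2: ξ=(vx,vy,ωz)=(-0.1875, -0.4375, 0.4167), dt=1.0 → body Δ=(-0.0923, -0.4635, 0.4167) → world pose (-0.3414, 0.1341, -1.0985)
step 3: ξ=(vx,vy,ωz)=(-0.0375, -0.0375, 0.2652), dt=1.5 → body Δ=(-0.0437, -0.0658, 0.3977) → world pose (-0.4199, 0.1431, -0.7008)
step 4: ξ=(vx,vy,ωz)=(-0.1750, -0.1000, 0.6818), dt=1.0 → body Δ=(-0.1290, -0.1498, 0.6818) → world pose (-0.6151, 0.1117, -0.0189)
step 5: ξ=(vx,vy,ωz)=(0.3000, -0.2750, -1.3636), dt=0.8 → body Δ=(0.0866, -0.2973, -1.0909) → world pose (-0.5342, -0.1872, -1.1098)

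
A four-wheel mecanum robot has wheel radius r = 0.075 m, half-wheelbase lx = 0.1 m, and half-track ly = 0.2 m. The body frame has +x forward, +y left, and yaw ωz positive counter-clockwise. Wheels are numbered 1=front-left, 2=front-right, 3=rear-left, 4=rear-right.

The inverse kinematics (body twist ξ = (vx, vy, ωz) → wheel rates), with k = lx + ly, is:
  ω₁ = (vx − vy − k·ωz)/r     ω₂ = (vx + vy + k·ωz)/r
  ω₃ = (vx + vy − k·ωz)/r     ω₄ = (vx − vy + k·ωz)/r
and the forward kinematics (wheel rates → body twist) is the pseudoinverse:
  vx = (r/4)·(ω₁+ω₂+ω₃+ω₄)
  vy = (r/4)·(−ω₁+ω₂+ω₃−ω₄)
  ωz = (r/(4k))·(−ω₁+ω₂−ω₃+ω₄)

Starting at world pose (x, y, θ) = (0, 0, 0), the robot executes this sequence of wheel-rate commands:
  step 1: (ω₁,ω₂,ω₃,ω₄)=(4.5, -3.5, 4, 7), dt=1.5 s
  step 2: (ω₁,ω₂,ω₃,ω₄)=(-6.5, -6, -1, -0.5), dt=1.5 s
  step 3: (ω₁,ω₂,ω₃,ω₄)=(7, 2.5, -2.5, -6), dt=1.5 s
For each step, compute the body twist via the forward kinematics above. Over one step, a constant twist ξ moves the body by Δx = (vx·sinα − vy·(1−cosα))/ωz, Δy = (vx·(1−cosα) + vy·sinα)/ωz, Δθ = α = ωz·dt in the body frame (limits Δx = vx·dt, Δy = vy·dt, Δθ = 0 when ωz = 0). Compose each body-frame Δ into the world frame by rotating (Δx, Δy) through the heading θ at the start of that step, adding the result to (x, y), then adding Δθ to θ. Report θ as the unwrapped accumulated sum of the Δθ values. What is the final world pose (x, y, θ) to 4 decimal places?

(-0.1036, -0.2535, -1.1250)

step 1: ξ=(vx,vy,ωz)=(0.2250, -0.2062, -0.3125), dt=1.5 → body Δ=(0.2541, -0.3758, -0.4687) → world pose (0.2541, -0.3758, -0.4687)
step 2: ξ=(vx,vy,ωz)=(-0.2625, 0.0000, 0.0625), dt=1.5 → body Δ=(-0.3932, -0.0184, 0.0937) → world pose (-0.1050, -0.2147, -0.3750)
step 3: ξ=(vx,vy,ωz)=(0.0188, -0.0188, -0.5000), dt=1.5 → body Δ=(0.0155, -0.0356, -0.7500) → world pose (-0.1036, -0.2535, -1.1250)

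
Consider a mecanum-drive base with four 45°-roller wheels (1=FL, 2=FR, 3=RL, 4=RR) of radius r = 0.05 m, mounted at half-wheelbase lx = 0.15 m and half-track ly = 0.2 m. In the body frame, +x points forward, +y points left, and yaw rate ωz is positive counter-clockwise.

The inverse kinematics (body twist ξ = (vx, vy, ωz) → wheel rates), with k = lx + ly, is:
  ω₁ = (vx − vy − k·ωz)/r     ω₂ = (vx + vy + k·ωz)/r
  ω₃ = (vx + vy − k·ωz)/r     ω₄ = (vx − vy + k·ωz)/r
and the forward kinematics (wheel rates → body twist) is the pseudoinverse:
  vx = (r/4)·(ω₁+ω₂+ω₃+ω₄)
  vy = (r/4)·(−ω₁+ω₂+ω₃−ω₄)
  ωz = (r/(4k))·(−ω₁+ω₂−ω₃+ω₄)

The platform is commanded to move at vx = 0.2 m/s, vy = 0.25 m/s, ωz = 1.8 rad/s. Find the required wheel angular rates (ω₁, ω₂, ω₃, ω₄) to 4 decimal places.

k = lx + ly = 0.15 + 0.2 = 0.3500;  k·ωz = 0.3500·1.8 = 0.6300
ω₁ (FL) = (vx − vy − k·ωz)/r = -0.6800/0.05 = -13.6000
ω₂ (FR) = (vx + vy + k·ωz)/r = 1.0800/0.05 = 21.6000
ω₃ (RL) = (vx + vy − k·ωz)/r = -0.1800/0.05 = -3.6000
ω₄ (RR) = (vx − vy + k·ωz)/r = 0.5800/0.05 = 11.6000

(-13.6000, 21.6000, -3.6000, 11.6000)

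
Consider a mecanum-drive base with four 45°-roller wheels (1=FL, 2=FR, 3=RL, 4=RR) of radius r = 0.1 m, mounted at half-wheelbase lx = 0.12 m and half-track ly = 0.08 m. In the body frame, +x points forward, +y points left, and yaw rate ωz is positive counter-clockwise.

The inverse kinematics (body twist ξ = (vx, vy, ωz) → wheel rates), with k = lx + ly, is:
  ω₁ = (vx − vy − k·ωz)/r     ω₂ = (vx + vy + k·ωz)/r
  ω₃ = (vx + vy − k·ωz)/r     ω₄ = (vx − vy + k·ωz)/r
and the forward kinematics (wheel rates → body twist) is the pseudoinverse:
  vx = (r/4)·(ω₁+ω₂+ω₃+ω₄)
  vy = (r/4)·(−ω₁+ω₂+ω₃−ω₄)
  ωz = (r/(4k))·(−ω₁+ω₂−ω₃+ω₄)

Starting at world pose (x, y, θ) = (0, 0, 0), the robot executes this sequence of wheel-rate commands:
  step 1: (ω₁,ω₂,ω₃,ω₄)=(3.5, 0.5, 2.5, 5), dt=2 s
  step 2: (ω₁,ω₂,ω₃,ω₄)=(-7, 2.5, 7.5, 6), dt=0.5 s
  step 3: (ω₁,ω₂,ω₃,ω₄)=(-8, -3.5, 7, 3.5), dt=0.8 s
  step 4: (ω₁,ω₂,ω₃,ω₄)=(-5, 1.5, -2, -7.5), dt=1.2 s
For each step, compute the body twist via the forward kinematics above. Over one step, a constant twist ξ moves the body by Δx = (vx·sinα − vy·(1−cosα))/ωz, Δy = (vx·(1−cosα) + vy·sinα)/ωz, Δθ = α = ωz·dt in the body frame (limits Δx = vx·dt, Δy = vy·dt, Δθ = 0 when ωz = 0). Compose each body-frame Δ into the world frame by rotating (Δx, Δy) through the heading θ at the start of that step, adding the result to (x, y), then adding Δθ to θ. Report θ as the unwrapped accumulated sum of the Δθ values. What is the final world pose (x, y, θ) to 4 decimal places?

step 1: ξ=(vx,vy,ωz)=(0.2875, -0.1375, -0.0625), dt=2.0 → body Δ=(0.5563, -0.3102, -0.1250) → world pose (0.5563, -0.3102, -0.1250)
step 2: ξ=(vx,vy,ωz)=(0.2250, 0.2750, 1.0000), dt=0.5 → body Δ=(0.0742, 0.1594, 0.5000) → world pose (0.6498, -0.1613, 0.3750)
step 3: ξ=(vx,vy,ωz)=(-0.0250, 0.2000, 0.1250), dt=0.8 → body Δ=(-0.0280, 0.1587, 0.1000) → world pose (0.5657, -0.0238, 0.4750)
step 4: ξ=(vx,vy,ωz)=(-0.3250, 0.3000, 0.1250), dt=1.2 → body Δ=(-0.4155, 0.3295, 0.1500) → world pose (0.0455, 0.0791, 0.6250)

(0.0455, 0.0791, 0.6250)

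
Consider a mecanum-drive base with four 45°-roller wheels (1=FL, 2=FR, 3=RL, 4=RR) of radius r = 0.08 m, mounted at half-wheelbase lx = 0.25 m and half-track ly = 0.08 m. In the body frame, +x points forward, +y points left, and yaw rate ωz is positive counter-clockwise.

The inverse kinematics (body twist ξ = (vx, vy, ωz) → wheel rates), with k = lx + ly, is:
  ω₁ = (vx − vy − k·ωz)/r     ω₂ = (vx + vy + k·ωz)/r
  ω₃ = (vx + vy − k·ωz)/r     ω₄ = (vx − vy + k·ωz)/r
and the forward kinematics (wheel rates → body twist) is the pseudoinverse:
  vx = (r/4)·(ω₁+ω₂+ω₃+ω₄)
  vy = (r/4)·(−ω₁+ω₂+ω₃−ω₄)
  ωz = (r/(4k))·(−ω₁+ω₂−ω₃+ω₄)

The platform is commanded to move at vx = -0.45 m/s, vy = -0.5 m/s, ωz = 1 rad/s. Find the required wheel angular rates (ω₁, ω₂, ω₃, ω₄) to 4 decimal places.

k = lx + ly = 0.25 + 0.08 = 0.3300;  k·ωz = 0.3300·1 = 0.3300
ω₁ (FL) = (vx − vy − k·ωz)/r = -0.2800/0.08 = -3.5000
ω₂ (FR) = (vx + vy + k·ωz)/r = -0.6200/0.08 = -7.7500
ω₃ (RL) = (vx + vy − k·ωz)/r = -1.2800/0.08 = -16.0000
ω₄ (RR) = (vx − vy + k·ωz)/r = 0.3800/0.08 = 4.7500

(-3.5000, -7.7500, -16.0000, 4.7500)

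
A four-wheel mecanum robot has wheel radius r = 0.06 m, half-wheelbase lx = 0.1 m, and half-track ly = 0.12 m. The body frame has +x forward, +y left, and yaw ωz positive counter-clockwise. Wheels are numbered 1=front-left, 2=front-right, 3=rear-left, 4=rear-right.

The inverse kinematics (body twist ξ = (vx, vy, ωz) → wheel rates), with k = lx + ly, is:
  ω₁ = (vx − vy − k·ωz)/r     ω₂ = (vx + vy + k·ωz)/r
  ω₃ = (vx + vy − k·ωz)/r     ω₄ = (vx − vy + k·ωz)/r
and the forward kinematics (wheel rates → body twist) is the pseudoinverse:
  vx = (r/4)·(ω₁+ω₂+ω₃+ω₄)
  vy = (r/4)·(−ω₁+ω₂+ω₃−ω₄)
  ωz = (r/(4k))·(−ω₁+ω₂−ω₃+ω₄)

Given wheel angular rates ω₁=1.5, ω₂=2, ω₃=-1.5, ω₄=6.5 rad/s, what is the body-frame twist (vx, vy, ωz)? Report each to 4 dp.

(0.1275, -0.1125, 0.5795)

k = lx + ly = 0.1 + 0.12 = 0.2200
ω₁+ω₂+ω₃+ω₄ = 8.5000  →  vx = (0.06/4)·8.5000 = 0.1275
−ω₁+ω₂+ω₃−ω₄ = -7.5000  →  vy = (0.06/4)·-7.5000 = -0.1125
−ω₁+ω₂−ω₃+ω₄ = 8.5000  →  ωz = (0.06/0.8800)·8.5000 = 0.5795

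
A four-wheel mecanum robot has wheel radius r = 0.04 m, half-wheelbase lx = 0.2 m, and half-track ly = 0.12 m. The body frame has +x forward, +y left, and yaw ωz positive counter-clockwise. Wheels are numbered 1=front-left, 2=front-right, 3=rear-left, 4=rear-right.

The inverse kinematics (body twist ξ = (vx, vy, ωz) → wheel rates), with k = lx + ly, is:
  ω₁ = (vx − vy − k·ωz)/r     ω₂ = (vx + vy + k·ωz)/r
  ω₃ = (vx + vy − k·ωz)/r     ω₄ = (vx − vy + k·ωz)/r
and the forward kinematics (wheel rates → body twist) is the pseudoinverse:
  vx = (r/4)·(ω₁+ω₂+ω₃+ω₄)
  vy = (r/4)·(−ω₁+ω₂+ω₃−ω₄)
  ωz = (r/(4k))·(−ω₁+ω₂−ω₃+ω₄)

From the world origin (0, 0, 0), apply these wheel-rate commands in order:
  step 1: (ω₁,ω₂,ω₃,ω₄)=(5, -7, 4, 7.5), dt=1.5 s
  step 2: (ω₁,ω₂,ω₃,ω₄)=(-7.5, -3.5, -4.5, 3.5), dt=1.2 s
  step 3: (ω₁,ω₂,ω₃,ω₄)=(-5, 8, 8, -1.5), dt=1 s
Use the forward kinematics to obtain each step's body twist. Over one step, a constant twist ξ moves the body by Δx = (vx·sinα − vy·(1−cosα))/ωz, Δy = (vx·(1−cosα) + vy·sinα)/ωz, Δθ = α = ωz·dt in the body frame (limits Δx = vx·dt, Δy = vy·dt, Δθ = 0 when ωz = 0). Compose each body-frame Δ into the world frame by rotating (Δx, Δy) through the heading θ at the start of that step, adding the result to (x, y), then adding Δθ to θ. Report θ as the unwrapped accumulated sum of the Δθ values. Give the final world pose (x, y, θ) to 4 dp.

step 1: ξ=(vx,vy,ωz)=(0.0950, -0.1550, -0.2656), dt=1.5 → body Δ=(0.0931, -0.2544, -0.3984) → world pose (0.0931, -0.2544, -0.3984)
step 2: ξ=(vx,vy,ωz)=(-0.1200, -0.0400, 0.3750), dt=1.2 → body Δ=(-0.1286, -0.0783, 0.4500) → world pose (-0.0558, -0.2767, 0.0516)
step 3: ξ=(vx,vy,ωz)=(0.0950, 0.2250, 0.1094), dt=1.0 → body Δ=(0.0825, 0.2297, 0.1094) → world pose (0.0148, -0.0430, 0.1609)

(0.0148, -0.0430, 0.1609)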